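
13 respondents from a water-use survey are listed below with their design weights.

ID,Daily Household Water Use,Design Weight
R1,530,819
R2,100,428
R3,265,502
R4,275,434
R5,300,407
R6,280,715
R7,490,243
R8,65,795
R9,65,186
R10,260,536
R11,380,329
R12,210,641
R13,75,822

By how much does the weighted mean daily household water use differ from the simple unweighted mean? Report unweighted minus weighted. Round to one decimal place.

6.3

Unweighted sum = 3295
Unweighted mean = 3295 / 13 = 253.46154
Weighted sum = 1695025
Sum of weights = 6857
Weighted mean = 1695025 / 6857 = 247.1963
Difference (unweighted minus weighted) = 6.2652427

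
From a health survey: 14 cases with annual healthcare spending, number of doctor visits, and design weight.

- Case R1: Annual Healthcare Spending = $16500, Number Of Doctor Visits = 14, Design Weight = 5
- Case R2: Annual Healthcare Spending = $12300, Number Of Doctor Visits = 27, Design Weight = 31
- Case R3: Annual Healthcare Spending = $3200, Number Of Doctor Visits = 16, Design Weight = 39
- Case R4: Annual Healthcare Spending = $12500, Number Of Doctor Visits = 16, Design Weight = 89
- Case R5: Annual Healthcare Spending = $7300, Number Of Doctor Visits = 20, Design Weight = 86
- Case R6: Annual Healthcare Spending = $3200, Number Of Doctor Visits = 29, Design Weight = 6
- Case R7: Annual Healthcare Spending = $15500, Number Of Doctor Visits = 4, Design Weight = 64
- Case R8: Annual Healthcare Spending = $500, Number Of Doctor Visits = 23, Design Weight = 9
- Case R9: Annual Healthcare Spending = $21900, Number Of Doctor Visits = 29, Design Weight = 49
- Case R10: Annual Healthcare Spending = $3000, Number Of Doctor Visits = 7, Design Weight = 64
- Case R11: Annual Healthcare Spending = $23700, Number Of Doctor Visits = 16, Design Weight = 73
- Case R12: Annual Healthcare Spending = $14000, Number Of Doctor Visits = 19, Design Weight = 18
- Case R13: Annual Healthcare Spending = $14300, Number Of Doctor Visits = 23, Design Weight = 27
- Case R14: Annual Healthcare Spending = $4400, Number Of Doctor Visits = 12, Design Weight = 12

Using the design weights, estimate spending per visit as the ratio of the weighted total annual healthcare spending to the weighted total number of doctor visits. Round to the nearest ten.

Σ wᵢ·y = 7030700
Σ wᵢ·x = 9456
Ratio = 7030700 / 9456 = 743.51734

740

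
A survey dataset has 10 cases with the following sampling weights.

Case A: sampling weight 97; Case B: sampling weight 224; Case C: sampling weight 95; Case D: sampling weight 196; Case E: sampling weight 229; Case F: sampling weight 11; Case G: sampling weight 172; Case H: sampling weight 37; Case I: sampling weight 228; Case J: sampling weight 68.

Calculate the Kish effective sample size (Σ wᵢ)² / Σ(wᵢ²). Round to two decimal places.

Σ wᵢ = 97 + 224 + 95 + 196 + 229 + 11 + 172 + 37 + 228 + 68 = 1357
Σ wᵢ² = 9409 + 50176 + 9025 + 38416 + 52441 + 121 + 29584 + 1369 + 51984 + 4624 = 247149
n_eff = 1357² / 247149 = 1841449 / 247149 = 7.4507645

7.45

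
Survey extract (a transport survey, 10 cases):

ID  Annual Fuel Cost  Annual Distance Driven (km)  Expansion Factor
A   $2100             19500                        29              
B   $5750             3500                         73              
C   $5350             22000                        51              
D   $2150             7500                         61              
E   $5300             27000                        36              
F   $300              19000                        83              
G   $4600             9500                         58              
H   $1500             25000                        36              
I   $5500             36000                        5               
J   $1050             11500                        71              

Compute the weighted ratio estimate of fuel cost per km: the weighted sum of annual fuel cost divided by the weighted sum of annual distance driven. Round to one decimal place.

0.2

Σ wᵢ·y = 2100×29 + 5750×73 + 5350×51 + 2150×61 + 5300×36 + 300×83 + 4600×58 + 1500×36 + 5500×5 + 1050×71
  = 60900 + 419750 + 272850 + 131150 + 190800 + 24900 + 266800 + 54000 + 27500 + 74550 = 1523200
Σ wᵢ·x = 19500×29 + 3500×73 + 22000×51 + 7500×61 + 27000×36 + 19000×83 + 9500×58 + 25000×36 + 36000×5 + 11500×71
  = 565500 + 255500 + 1122000 + 457500 + 972000 + 1577000 + 551000 + 900000 + 180000 + 816500 = 7397000
Ratio = 1523200 / 7397000 = 0.20592132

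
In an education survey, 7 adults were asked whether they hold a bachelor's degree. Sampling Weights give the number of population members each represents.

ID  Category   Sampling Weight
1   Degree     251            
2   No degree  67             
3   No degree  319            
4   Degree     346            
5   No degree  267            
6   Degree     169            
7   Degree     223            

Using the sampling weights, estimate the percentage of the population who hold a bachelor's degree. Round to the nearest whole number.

Sum of weights for 'Degree' = 251 + 346 + 169 + 223 = 989
Total weight = 251 + 67 + 319 + 346 + 267 + 169 + 223 = 1642
Weighted proportion = 989 / 1642 = 0.60231425 → 60.231425%

60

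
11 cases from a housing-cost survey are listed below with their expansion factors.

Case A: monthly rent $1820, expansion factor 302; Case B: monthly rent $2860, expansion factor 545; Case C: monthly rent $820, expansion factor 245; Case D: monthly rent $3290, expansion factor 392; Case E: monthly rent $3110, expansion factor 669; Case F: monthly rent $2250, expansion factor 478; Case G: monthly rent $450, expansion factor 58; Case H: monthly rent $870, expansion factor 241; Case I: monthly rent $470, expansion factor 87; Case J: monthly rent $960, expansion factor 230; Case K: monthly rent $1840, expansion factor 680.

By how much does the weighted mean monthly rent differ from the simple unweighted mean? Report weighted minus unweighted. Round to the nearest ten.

Unweighted sum = 1820 + 2860 + 820 + 3290 + 3110 + 2250 + 450 + 870 + 470 + 960 + 1840 = 18740
Unweighted mean = 18740 / 11 = 1703.6364
Weighted sum = 1820×302 + 2860×545 + 820×245 + 3290×392 + 3110×669 + 2250×478 + 450×58 + 870×241 + 470×87 + 960×230 + 1840×680
  = 549640 + 1558700 + 200900 + 1289680 + 2080590 + 1075500 + 26100 + 209670 + 40890 + 220800 + 1251200 = 8503670
Sum of weights = 3927
Weighted mean = 8503670 / 3927 = 2165.4367
Difference (weighted minus unweighted) = 461.80036

460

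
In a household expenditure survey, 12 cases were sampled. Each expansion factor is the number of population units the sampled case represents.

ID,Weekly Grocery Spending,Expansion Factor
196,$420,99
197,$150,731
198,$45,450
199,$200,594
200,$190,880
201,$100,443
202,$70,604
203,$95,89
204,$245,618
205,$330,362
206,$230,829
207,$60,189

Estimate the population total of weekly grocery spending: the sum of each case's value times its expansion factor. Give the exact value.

Weighted total = 420×99 + 150×731 + 45×450 + 200×594 + 190×880 + 100×443 + 70×604 + 95×89 + 245×618 + 330×362 + 230×829 + 60×189
  = 41580 + 109650 + 20250 + 118800 + 167200 + 44300 + 42280 + 8455 + 151410 + 119460 + 190670 + 11340 = 1025395

1025395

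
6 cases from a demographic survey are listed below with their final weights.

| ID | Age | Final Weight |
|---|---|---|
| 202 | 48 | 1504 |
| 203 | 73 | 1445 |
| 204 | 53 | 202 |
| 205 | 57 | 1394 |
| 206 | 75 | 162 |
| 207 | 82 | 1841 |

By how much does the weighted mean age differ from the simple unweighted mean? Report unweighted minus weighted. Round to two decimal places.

Unweighted sum = 388
Unweighted mean = 388 / 6 = 64.666667
Weighted sum = 48×1504 + 73×1445 + 53×202 + 57×1394 + 75×162 + 82×1841
  = 72192 + 105485 + 10706 + 79458 + 12150 + 150962 = 430953
Sum of weights = 1504 + 1445 + 202 + 1394 + 162 + 1841 = 6548
Weighted mean = 430953 / 6548 = 65.814447
Difference (unweighted minus weighted) = -1.1477805

-1.15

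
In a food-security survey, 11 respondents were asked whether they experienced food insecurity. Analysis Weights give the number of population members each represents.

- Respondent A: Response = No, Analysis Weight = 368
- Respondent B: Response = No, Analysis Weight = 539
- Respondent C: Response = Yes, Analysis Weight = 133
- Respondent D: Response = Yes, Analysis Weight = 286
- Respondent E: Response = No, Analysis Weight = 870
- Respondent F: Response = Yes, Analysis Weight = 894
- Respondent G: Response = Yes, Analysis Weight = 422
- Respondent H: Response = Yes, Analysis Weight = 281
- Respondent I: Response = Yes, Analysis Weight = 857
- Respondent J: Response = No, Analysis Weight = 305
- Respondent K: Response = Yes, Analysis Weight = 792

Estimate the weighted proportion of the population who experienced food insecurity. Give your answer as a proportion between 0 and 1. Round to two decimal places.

Sum of weights for 'Yes' = 133 + 286 + 894 + 422 + 281 + 857 + 792 = 3665
Total weight = 368 + 539 + 133 + 286 + 870 + 894 + 422 + 281 + 857 + 305 + 792 = 5747
Weighted proportion = 3665 / 5747 = 0.63772403

0.64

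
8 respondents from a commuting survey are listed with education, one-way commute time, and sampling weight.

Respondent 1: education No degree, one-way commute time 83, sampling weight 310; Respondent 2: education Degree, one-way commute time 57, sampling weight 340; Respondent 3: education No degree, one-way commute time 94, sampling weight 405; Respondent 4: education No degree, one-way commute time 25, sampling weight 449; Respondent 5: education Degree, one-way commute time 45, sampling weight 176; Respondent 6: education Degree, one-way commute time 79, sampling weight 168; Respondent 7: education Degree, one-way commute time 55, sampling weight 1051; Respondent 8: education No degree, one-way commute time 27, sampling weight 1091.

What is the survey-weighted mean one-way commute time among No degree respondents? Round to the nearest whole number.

No degree rows: 1, 3, 4, 8
Weighted sum = 83×310 + 94×405 + 25×449 + 27×1091
  = 104482
Sum of weights = 310 + 405 + 449 + 1091 = 2255
Weighted mean = 104482 / 2255 = 46.333481

46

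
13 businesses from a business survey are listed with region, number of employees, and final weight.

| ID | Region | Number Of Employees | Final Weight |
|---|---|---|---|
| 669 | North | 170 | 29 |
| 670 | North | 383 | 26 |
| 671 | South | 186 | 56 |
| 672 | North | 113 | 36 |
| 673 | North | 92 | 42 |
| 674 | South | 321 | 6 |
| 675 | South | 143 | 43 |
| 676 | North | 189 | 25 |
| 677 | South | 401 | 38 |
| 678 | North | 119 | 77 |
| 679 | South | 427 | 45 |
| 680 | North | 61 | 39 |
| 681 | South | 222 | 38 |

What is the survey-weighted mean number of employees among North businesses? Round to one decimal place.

142.7

North rows: 669, 670, 672, 673, 676, 678, 680
Weighted sum = 170×29 + 383×26 + 113×36 + 92×42 + 189×25 + 119×77 + 61×39
  = 4930 + 9958 + 4068 + 3864 + 4725 + 9163 + 2379 = 39087
Sum of weights = 274
Weighted mean = 39087 / 274 = 142.65328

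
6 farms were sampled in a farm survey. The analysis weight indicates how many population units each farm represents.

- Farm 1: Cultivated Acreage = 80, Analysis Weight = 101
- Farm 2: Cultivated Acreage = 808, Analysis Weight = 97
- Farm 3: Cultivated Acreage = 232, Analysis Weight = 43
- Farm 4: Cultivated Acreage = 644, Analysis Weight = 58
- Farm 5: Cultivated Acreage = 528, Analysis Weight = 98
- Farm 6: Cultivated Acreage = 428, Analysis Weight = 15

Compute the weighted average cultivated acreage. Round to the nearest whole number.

Weighted sum = 80×101 + 808×97 + 232×43 + 644×58 + 528×98 + 428×15
  = 8080 + 78376 + 9976 + 37352 + 51744 + 6420 = 191948
Sum of weights = 101 + 97 + 43 + 58 + 98 + 15 = 412
Weighted mean = 191948 / 412 = 465.8932

466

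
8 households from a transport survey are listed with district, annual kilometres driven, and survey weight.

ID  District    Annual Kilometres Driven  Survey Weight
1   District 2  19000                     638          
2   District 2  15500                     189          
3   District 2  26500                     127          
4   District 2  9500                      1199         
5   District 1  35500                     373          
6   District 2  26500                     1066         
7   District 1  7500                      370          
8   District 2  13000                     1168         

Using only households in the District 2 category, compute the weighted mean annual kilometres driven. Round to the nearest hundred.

16700

District 2 rows: 1, 2, 3, 4, 6, 8
Weighted sum = 19000×638 + 15500×189 + 26500×127 + 9500×1199 + 26500×1066 + 13000×1168
  = 12122000 + 2929500 + 3365500 + 11390500 + 28249000 + 15184000 = 73240500
Sum of weights = 4387
Weighted mean = 73240500 / 4387 = 16694.894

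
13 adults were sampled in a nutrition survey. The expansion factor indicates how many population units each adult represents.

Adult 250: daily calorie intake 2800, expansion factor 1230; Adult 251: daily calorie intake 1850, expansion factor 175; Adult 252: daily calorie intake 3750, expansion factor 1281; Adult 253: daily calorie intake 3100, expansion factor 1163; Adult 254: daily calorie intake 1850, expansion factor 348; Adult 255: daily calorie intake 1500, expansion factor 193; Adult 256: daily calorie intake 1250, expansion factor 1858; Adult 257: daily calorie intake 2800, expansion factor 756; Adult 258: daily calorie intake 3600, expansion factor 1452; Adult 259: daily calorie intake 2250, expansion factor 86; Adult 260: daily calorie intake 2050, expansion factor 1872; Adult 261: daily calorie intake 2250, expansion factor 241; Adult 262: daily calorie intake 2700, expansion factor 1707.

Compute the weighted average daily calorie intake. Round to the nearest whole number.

2585

Weighted sum = 31958850
Sum of weights = 12362
Weighted mean = 31958850 / 12362 = 2585.2492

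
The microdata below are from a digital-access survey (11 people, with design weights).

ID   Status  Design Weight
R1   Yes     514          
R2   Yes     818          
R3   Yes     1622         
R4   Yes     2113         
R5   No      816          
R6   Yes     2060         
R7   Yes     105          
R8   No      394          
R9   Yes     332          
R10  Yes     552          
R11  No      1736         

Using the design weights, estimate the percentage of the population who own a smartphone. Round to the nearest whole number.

73

Sum of weights for 'Yes' = 514 + 818 + 1622 + 2113 + 2060 + 105 + 332 + 552 = 8116
Total weight = 514 + 818 + 1622 + 2113 + 816 + 2060 + 105 + 394 + 332 + 552 + 1736 = 11062
Weighted proportion = 8116 / 11062 = 0.73368288 → 73.368288%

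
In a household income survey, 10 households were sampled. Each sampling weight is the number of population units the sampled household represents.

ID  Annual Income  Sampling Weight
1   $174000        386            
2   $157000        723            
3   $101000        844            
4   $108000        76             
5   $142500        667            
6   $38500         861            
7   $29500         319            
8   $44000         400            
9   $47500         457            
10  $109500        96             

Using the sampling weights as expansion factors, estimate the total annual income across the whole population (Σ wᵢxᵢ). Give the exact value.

461553000

Weighted total = 174000×386 + 157000×723 + 101000×844 + 108000×76 + 142500×667 + 38500×861 + 29500×319 + 44000×400 + 47500×457 + 109500×96
  = 67164000 + 113511000 + 85244000 + 8208000 + 95047500 + 33148500 + 9410500 + 17600000 + 21707500 + 10512000 = 461553000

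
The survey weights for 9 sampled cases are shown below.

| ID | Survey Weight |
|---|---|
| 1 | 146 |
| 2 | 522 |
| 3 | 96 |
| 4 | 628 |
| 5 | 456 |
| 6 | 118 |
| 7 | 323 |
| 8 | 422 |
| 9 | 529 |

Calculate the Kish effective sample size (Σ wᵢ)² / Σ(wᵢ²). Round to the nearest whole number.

7

Σ wᵢ = 3240
Σ wᵢ² = 21316 + 272484 + 9216 + 394384 + 207936 + 13924 + 104329 + 178084 + 279841 = 1481514
n_eff = 3240² / 1481514 = 10497600 / 1481514 = 7.0857245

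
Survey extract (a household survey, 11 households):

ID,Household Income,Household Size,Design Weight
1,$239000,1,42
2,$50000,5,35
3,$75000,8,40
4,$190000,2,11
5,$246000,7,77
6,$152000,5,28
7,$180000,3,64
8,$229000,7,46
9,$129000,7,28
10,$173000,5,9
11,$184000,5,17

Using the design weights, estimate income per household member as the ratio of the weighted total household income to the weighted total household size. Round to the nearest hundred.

Σ wᵢ·y = 239000×42 + 50000×35 + 75000×40 + 190000×11 + 246000×77 + 152000×28 + 180000×64 + 229000×46 + 129000×28 + 173000×9 + 184000×17
  = 10038000 + 1750000 + 3000000 + 2090000 + 18942000 + 4256000 + 11520000 + 10534000 + 3612000 + 1557000 + 3128000 = 70427000
Σ wᵢ·x = 1×42 + 5×35 + 8×40 + 2×11 + 7×77 + 5×28 + 3×64 + 7×46 + 7×28 + 5×9 + 5×17
  = 42 + 175 + 320 + 22 + 539 + 140 + 192 + 322 + 196 + 45 + 85 = 2078
Ratio = 70427000 / 2078 = 33891.723

33900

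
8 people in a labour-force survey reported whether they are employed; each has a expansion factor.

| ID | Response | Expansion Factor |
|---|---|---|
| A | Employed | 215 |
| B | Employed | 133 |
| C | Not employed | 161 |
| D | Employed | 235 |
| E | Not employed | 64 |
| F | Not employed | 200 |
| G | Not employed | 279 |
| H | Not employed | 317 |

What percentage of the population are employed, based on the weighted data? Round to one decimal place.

36.3

Sum of weights for 'Employed' = 215 + 133 + 235 = 583
Total weight = 215 + 133 + 161 + 235 + 64 + 200 + 279 + 317 = 1604
Weighted proportion = 583 / 1604 = 0.36346633 → 36.346633%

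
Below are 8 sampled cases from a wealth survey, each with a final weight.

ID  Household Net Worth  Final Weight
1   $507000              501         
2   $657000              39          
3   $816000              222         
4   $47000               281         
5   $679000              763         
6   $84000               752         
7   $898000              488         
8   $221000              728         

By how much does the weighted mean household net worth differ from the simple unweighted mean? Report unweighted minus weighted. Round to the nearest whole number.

50272

Unweighted sum = 507000 + 657000 + 816000 + 47000 + 679000 + 84000 + 898000 + 221000 = 3909000
Unweighted mean = 3909000 / 8 = 488625
Weighted sum = 1654346000
Sum of weights = 501 + 39 + 222 + 281 + 763 + 752 + 488 + 728 = 3774
Weighted mean = 1654346000 / 3774 = 438353.47
Difference (unweighted minus weighted) = 50271.529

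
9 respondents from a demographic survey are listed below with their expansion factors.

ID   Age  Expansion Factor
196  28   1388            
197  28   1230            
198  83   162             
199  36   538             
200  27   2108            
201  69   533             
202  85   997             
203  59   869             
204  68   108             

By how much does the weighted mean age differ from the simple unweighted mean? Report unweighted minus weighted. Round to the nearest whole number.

Unweighted sum = 28 + 28 + 83 + 36 + 27 + 69 + 85 + 59 + 68 = 483
Unweighted mean = 483 / 9 = 53.666667
Weighted sum = 28×1388 + 28×1230 + 83×162 + 36×538 + 27×2108 + 69×533 + 85×997 + 59×869 + 68×108
  = 38864 + 34440 + 13446 + 19368 + 56916 + 36777 + 84745 + 51271 + 7344 = 343171
Sum of weights = 7933
Weighted mean = 343171 / 7933 = 43.258666
Difference (unweighted minus weighted) = 10.408

10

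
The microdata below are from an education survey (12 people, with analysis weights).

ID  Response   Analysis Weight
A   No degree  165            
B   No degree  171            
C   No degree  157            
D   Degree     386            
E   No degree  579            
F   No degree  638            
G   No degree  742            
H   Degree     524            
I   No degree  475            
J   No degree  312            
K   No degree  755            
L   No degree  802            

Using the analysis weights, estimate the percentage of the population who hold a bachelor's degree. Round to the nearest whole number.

16

Sum of weights for 'Degree' = 386 + 524 = 910
Total weight = 165 + 171 + 157 + 386 + 579 + 638 + 742 + 524 + 475 + 312 + 755 + 802 = 5706
Weighted proportion = 910 / 5706 = 0.15948125 → 15.948125%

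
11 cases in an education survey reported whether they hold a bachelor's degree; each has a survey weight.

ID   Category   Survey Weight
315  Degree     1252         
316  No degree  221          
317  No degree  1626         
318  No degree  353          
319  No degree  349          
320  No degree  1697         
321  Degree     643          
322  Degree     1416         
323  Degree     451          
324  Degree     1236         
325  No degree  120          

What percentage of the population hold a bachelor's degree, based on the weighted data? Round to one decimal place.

53.4

Sum of weights for 'Degree' = 1252 + 643 + 1416 + 451 + 1236 = 4998
Total weight = 1252 + 221 + 1626 + 353 + 349 + 1697 + 643 + 1416 + 451 + 1236 + 120 = 9364
Weighted proportion = 4998 / 9364 = 0.53374626 → 53.374626%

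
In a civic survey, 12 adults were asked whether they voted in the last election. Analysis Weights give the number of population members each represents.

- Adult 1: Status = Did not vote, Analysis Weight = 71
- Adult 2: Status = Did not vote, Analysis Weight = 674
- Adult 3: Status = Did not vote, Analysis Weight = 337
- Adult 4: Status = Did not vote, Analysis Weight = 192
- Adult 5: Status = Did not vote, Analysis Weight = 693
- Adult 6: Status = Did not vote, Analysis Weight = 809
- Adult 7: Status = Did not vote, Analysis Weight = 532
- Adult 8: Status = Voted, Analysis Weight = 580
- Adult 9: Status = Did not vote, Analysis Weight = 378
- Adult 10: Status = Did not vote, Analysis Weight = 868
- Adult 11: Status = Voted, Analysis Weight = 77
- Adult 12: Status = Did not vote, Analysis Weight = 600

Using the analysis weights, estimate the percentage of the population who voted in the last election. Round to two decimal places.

11.31

Sum of weights for 'Voted' = 580 + 77 = 657
Total weight = 71 + 674 + 337 + 192 + 693 + 809 + 532 + 580 + 378 + 868 + 77 + 600 = 5811
Weighted proportion = 657 / 5811 = 0.11306144 → 11.306144%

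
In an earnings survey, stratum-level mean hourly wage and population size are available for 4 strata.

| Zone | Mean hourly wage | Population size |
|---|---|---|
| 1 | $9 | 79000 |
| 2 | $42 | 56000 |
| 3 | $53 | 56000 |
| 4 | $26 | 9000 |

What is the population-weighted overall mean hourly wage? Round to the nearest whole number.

Σ Nₕ·x̄ₕ = 9×79000 + 42×56000 + 53×56000 + 26×9000
  = 6265000
Σ Nₕ = 79000 + 56000 + 56000 + 9000 = 200000
Overall mean = 6265000 / 200000 = 31.325

31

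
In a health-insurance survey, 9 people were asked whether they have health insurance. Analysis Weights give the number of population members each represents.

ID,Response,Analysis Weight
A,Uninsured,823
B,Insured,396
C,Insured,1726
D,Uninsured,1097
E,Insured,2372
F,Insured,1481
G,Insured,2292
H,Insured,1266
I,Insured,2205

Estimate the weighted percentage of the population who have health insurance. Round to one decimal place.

85.9

Sum of weights for 'Insured' = 396 + 1726 + 2372 + 1481 + 2292 + 1266 + 2205 = 11738
Total weight = 823 + 396 + 1726 + 1097 + 2372 + 1481 + 2292 + 1266 + 2205 = 13658
Weighted proportion = 11738 / 13658 = 0.85942305 → 85.942305%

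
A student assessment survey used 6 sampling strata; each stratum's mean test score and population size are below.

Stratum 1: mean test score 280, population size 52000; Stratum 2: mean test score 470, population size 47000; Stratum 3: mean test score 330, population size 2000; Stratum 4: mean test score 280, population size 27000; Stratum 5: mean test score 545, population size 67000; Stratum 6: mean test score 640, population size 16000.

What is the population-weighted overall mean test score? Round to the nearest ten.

430

Σ Nₕ·x̄ₕ = 280×52000 + 470×47000 + 330×2000 + 280×27000 + 545×67000 + 640×16000
  = 14560000 + 22090000 + 660000 + 7560000 + 36515000 + 10240000 = 91625000
Σ Nₕ = 52000 + 47000 + 2000 + 27000 + 67000 + 16000 = 211000
Overall mean = 91625000 / 211000 = 434.24171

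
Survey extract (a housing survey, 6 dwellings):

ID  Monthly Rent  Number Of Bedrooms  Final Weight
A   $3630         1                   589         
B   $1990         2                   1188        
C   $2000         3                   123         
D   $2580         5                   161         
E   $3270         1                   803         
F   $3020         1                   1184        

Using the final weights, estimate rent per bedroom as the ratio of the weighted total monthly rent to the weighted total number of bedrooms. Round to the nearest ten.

Σ wᵢ·y = 3630×589 + 1990×1188 + 2000×123 + 2580×161 + 3270×803 + 3020×1184
  = 11365060
Σ wᵢ·x = 1×589 + 2×1188 + 3×123 + 5×161 + 1×803 + 1×1184
  = 6126
Ratio = 11365060 / 6126 = 1855.2171

1860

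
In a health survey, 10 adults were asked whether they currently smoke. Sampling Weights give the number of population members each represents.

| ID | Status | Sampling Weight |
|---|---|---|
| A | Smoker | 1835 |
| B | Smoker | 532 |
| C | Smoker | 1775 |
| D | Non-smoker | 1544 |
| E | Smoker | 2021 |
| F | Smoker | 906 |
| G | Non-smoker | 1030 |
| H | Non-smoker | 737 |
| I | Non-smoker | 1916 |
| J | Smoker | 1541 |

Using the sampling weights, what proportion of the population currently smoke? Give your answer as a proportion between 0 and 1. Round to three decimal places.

Sum of weights for 'Smoker' = 1835 + 532 + 1775 + 2021 + 906 + 1541 = 8610
Total weight = 13837
Weighted proportion = 8610 / 13837 = 0.62224471

0.622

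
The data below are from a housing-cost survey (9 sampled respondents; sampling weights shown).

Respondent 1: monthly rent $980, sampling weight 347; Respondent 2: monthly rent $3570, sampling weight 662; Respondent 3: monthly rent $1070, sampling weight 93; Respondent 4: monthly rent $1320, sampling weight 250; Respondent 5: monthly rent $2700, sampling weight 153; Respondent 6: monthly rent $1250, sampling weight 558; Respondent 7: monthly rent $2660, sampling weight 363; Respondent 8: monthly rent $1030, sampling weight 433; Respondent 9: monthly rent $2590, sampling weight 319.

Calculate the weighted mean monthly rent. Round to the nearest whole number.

2039

Weighted sum = 980×347 + 3570×662 + 1070×93 + 1320×250 + 2700×153 + 1250×558 + 2660×363 + 1030×433 + 2590×319
  = 340060 + 2363340 + 99510 + 330000 + 413100 + 697500 + 965580 + 445990 + 826210 = 6481290
Sum of weights = 347 + 662 + 93 + 250 + 153 + 558 + 363 + 433 + 319 = 3178
Weighted mean = 6481290 / 3178 = 2039.4242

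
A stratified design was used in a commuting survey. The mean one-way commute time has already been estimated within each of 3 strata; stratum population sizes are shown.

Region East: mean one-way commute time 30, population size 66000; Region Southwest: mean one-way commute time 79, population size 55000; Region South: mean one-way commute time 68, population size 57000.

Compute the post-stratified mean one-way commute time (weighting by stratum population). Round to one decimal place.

Σ Nₕ·x̄ₕ = 10201000
Σ Nₕ = 66000 + 55000 + 57000 = 178000
Overall mean = 10201000 / 178000 = 57.308989

57.3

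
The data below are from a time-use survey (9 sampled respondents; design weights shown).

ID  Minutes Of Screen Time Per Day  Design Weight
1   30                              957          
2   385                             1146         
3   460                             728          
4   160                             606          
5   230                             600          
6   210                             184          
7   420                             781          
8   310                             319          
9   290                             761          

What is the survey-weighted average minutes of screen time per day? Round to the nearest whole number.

Weighted sum = 30×957 + 385×1146 + 460×728 + 160×606 + 230×600 + 210×184 + 420×781 + 310×319 + 290×761
  = 1726000
Sum of weights = 957 + 1146 + 728 + 606 + 600 + 184 + 781 + 319 + 761 = 6082
Weighted mean = 1726000 / 6082 = 283.78823

284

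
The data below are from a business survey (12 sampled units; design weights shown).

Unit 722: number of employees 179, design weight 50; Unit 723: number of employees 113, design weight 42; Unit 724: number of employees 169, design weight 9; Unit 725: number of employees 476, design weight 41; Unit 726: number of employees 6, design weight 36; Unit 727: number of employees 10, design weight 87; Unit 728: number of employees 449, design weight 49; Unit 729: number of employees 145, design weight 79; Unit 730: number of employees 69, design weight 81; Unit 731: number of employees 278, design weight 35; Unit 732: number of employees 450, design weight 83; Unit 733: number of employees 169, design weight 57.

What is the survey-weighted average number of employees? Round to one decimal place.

Weighted sum = 179×50 + 113×42 + 169×9 + 476×41 + 6×36 + 10×87 + 449×49 + 145×79 + 69×81 + 278×35 + 450×83 + 169×57
  = 131577
Sum of weights = 649
Weighted mean = 131577 / 649 = 202.73806

202.7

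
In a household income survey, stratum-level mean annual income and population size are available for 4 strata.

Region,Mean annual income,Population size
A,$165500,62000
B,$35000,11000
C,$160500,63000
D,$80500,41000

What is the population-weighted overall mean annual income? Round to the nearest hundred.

135900

Σ Nₕ·x̄ₕ = 165500×62000 + 35000×11000 + 160500×63000 + 80500×41000
  = 24058000000
Σ Nₕ = 62000 + 11000 + 63000 + 41000 = 177000
Overall mean = 24058000000 / 177000 = 135920.9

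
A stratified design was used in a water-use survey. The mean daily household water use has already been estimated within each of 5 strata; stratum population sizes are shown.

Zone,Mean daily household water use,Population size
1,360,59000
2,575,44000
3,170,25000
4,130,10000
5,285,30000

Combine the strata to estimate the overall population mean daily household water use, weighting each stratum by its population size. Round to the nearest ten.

360

Σ Nₕ·x̄ₕ = 360×59000 + 575×44000 + 170×25000 + 130×10000 + 285×30000
  = 21240000 + 25300000 + 4250000 + 1300000 + 8550000 = 60640000
Σ Nₕ = 168000
Overall mean = 60640000 / 168000 = 360.95238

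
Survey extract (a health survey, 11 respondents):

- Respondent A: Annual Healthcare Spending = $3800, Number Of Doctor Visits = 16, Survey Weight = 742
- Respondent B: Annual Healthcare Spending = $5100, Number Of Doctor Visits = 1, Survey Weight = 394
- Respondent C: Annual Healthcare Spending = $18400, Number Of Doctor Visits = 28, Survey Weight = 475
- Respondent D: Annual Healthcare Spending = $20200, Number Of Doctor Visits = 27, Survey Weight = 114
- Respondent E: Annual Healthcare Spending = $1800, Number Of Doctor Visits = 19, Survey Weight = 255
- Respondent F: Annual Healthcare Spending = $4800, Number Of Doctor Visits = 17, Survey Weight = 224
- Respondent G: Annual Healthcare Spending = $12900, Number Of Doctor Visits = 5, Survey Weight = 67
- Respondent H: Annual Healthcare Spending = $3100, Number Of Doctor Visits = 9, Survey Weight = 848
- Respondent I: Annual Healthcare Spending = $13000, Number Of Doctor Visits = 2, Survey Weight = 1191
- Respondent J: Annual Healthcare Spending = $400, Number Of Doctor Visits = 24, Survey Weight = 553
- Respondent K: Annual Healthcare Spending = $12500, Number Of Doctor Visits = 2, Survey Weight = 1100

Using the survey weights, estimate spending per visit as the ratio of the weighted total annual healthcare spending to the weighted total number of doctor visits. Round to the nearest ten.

Σ wᵢ·y = 50353300
Σ wᵢ·x = 16×742 + 1×394 + 28×475 + 27×114 + 19×255 + 17×224 + 5×67 + 9×848 + 2×1191 + 24×553 + 2×1100
  = 11872 + 394 + 13300 + 3078 + 4845 + 3808 + 335 + 7632 + 2382 + 13272 + 2200 = 63118
Ratio = 50353300 / 63118 = 797.7645

800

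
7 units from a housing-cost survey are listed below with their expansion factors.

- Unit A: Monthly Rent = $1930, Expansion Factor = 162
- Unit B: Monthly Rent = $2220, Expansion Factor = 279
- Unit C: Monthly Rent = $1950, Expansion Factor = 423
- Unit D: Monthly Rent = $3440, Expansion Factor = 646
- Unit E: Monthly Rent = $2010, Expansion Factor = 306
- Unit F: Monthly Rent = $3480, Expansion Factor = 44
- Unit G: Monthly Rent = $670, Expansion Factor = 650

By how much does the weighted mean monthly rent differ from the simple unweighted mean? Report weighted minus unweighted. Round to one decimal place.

Unweighted sum = 1930 + 2220 + 1950 + 3440 + 2010 + 3480 + 670 = 15700
Unweighted mean = 15700 / 7 = 2242.8571
Weighted sum = 1930×162 + 2220×279 + 1950×423 + 3440×646 + 2010×306 + 3480×44 + 670×650
  = 5182810
Sum of weights = 162 + 279 + 423 + 646 + 306 + 44 + 650 = 2510
Weighted mean = 5182810 / 2510 = 2064.8645
Difference (weighted minus unweighted) = -177.9926

-178.0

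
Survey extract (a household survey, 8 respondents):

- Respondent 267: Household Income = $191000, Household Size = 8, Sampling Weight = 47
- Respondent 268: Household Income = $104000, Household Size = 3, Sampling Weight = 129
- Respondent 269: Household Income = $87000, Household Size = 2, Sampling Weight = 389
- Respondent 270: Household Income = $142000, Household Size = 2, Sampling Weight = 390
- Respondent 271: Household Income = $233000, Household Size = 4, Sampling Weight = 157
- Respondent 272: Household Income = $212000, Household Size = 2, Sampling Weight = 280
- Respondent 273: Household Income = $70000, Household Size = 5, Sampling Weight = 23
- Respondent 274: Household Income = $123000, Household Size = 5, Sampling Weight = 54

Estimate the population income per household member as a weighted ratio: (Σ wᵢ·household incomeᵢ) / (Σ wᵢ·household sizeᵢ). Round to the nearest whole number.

Σ wᵢ·y = 191000×47 + 104000×129 + 87000×389 + 142000×390 + 233000×157 + 212000×280 + 70000×23 + 123000×54
  = 215809000
Σ wᵢ·x = 8×47 + 3×129 + 2×389 + 2×390 + 4×157 + 2×280 + 5×23 + 5×54
  = 376 + 387 + 778 + 780 + 628 + 560 + 115 + 270 = 3894
Ratio = 215809000 / 3894 = 55420.904

55421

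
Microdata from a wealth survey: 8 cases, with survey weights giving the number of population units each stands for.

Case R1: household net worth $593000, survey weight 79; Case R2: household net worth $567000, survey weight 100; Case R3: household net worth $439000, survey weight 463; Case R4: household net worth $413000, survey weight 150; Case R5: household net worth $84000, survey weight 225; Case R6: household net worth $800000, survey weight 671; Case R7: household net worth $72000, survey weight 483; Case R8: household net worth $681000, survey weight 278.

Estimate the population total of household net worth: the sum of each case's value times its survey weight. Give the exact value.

Weighted total = 593000×79 + 567000×100 + 439000×463 + 413000×150 + 84000×225 + 800000×671 + 72000×483 + 681000×278
  = 46847000 + 56700000 + 203257000 + 61950000 + 18900000 + 536800000 + 34776000 + 189318000 = 1148548000

1148548000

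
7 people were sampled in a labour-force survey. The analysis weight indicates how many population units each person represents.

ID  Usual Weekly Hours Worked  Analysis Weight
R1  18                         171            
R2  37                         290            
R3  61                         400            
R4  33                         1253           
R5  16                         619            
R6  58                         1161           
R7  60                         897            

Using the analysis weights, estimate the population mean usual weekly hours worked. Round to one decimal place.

Weighted sum = 18×171 + 37×290 + 61×400 + 33×1253 + 16×619 + 58×1161 + 60×897
  = 3078 + 10730 + 24400 + 41349 + 9904 + 67338 + 53820 = 210619
Sum of weights = 171 + 290 + 400 + 1253 + 619 + 1161 + 897 = 4791
Weighted mean = 210619 / 4791 = 43.961386

44.0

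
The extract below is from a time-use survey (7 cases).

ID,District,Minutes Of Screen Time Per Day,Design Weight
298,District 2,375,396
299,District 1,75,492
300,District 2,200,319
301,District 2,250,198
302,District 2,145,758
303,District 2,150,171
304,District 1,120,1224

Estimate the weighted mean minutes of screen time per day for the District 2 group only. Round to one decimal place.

215.7

District 2 rows: 298, 300, 301, 302, 303
Weighted sum = 375×396 + 200×319 + 250×198 + 145×758 + 150×171
  = 148500 + 63800 + 49500 + 109910 + 25650 = 397360
Sum of weights = 1842
Weighted mean = 397360 / 1842 = 215.72204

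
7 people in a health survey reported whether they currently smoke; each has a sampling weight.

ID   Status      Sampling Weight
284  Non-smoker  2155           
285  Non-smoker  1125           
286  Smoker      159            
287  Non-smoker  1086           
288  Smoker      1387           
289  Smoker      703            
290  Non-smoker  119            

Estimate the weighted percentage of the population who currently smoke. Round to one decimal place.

Sum of weights for 'Smoker' = 159 + 1387 + 703 = 2249
Total weight = 2155 + 1125 + 159 + 1086 + 1387 + 703 + 119 = 6734
Weighted proportion = 2249 / 6734 = 0.33397683 → 33.397683%

33.4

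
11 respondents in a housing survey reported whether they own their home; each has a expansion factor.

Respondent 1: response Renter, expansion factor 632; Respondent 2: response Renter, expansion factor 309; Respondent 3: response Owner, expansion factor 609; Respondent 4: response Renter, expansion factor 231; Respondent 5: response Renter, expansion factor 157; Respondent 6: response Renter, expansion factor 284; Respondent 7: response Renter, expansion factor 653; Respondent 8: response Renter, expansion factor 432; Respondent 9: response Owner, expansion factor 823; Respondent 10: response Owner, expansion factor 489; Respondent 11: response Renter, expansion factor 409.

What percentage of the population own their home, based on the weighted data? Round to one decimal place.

38.2

Sum of weights for 'Owner' = 609 + 823 + 489 = 1921
Total weight = 632 + 309 + 609 + 231 + 157 + 284 + 653 + 432 + 823 + 489 + 409 = 5028
Weighted proportion = 1921 / 5028 = 0.38206046 → 38.206046%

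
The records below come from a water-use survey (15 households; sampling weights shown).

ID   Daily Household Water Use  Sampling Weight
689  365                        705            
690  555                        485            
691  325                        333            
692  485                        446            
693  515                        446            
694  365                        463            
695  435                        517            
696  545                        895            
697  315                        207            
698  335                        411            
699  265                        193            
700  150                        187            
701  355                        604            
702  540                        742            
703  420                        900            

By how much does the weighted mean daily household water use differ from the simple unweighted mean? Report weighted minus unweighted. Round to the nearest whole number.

Unweighted sum = 5970
Unweighted mean = 5970 / 15 = 398
Weighted sum = 3237575
Sum of weights = 7534
Weighted mean = 3237575 / 7534 = 429.72856
Difference (weighted minus unweighted) = 31.728564

32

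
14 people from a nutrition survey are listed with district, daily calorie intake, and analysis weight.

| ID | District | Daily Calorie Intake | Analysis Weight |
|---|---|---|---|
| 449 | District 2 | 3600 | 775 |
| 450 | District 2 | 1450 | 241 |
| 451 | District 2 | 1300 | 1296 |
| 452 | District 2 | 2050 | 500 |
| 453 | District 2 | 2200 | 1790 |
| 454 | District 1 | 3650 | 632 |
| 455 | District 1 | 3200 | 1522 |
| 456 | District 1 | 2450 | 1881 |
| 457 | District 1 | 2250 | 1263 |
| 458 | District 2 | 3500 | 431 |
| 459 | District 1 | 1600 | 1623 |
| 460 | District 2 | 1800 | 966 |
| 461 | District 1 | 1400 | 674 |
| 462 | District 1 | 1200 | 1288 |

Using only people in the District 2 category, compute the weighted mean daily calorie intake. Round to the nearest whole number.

District 2 rows: 449, 450, 451, 452, 453, 458, 460
Weighted sum = 3600×775 + 1450×241 + 1300×1296 + 2050×500 + 2200×1790 + 3500×431 + 1800×966
  = 2790000 + 349450 + 1684800 + 1025000 + 3938000 + 1508500 + 1738800 = 13034550
Sum of weights = 775 + 241 + 1296 + 500 + 1790 + 431 + 966 = 5999
Weighted mean = 13034550 / 5999 = 2172.7871

2173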